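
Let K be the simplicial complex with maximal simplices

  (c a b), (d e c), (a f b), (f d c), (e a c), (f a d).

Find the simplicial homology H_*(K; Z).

H_0 = Z,  H_1 = Z,  H_2 = 0.

Take the total order a < b < c < d < e < f on the vertex set. Then K (dimension 2) consists of the simplices:

  0-simplices (6): a, b, c, d, e, f
  1-simplices (12): ab, ac, ad, ae, af, bc, bf, cd, ce, cf, de, df
  2-simplices (6): abc, abf, ace, adf, cde, cdf

giving chain groups C_0 ≅ Z^6, C_1 ≅ Z^12, C_2 ≅ Z^6.

The boundary map ∂_1: C_1 → C_0 maps an edge to its endpoints' difference, ∂[p,q] = q − p. For instance
  ∂ce = e − c.
The 6×12 boundary matrix has rank 5 and Smith normal form diag(1,1,1,1,1).

∂_2: C_2 → C_1 acts by ∂[p,q,r] = [q,r] − [p,r] + [p,q]. For instance
  ∂cdf = df − cf + cd,
  ∂abf = bf − af + ab.
As a 12×6 matrix over Z this has rank 6, with invariant factors (1,1,1,1,1,1).

From H_k ≅ ker(∂_k) / im(∂_{k+1}) we obtain:

  H_0: rank C_0 − rank ∂_1 = 6 − 5 = 1, and the invariant factors of ∂_1 are all 1, so H_0 = Z.
  H_1: rank ker ∂_1 − rank ∂_2 = (12 − 5) − 6 = 1, and the invariant factors of ∂_2 are all 1, so H_1 = Z.
  H_2: rank ker ∂_2 − rank ∂_3 = (6 − 6) − 0 = 0, and there is no ∂_3, so H_2 = 0.

As a check, the Euler characteristic is 6 − 12 + 6 = 0, which agrees with 1 − 1 + 0 = 0.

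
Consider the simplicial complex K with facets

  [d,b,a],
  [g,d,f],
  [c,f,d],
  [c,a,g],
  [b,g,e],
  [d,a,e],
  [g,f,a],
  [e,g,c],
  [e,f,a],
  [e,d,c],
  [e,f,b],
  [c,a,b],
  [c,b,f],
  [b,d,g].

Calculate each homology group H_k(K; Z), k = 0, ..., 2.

H_0 = Z,  H_1 = Z^2,  H_2 = Z.

Take the total order a < b < c < d < e < f < g on the vertex set. Then K (dimension 2) consists of the simplices:

  0-simplices (7): a, b, c, d, e, f, g
  1-simplices (21): ab, ac, ad, ae, af, ag, bc, bd, be, bf, bg, cd, ce, cf, cg, de, df, dg, ef, eg, fg
  2-simplices (14): abc, abd, acg, ade, aef, afg, bcf, bdg, bef, beg, cde, cdf, ceg, dfg

giving chain groups C_0 ≅ Z^7, C_1 ≅ Z^21, C_2 ≅ Z^14.

Boundary ∂_1: C_1 → C_0 maps an edge to its endpoints' difference, ∂[p,q] = q − p. For instance
  ∂bg = g − b.
The 7×21 boundary matrix has rank 6 and Smith normal form diag(1,1,1,1,1,1).

∂_2: C_2 → C_1 sends each 2-simplex [p,q,r] to [q,r] − [p,r] + [p,q]. For instance
  ∂bdg = dg − bg + bd,
  ∂acg = cg − ag + ac.
As a 21×14 matrix over Z this has rank 13, with invariant factors (1,1,1,1,1,1,1,1,1,1,1,1,1).

Computing H_k = (kernel of ∂_k) / (image of ∂_{k+1}):

  H_0: rank C_0 − rank ∂_1 = 7 − 6 = 1, and the invariant factors of ∂_1 are all 1, so H_0 = Z.
  H_1: rank ker ∂_1 − rank ∂_2 = (21 − 6) − 13 = 2, and the invariant factors of ∂_2 are all 1, so H_1 = Z^2.
  H_2: rank ker ∂_2 − rank ∂_3 = (14 − 13) − 0 = 1, and there is no ∂_3, so H_2 = Z.

(K is a triangulation of the torus T^2.)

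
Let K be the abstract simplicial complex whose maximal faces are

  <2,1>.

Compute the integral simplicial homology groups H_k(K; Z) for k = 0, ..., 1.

Order the vertices as 1 < 2. Listing each simplex with vertices in this order, K has dimension 1 with simplices:

  0-simplices (2): [1], [2]
  1-simplices (1): [1,2]

Hence C_0 ≅ Z^2, C_1 ≅ Z^1.

Boundary ∂_1: C_1 → C_0 is given by ∂[p,q] = [q] − [p]. For instance
  ∂[1,2] = [2] − [1].
This gives a 2×1 integer matrix of rank 1; reducing to Smith normal form yields diagonal entries (1).

From H_k ≅ ker(∂_k) / im(∂_{k+1}) we obtain:

  H_0: rank C_0 − rank ∂_1 = 2 − 1 = 1, and the invariant factors of ∂_1 are all 1, so H_0 = Z.
  H_1: rank ker ∂_1 − rank ∂_2 = (1 − 1) − 0 = 0, and there is no ∂_2, so H_1 = 0.

H_0 = Z,  H_1 = 0.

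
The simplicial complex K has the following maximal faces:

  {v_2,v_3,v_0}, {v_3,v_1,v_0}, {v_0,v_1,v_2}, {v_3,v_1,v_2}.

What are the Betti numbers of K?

We work with the vertex ordering v_0 < v_1 < v_2 < v_3. The simplices of K, each written with vertices in increasing order, are:

  0-simplices (4): [v_0], [v_1], [v_2], [v_3]
  1-simplices (6): [v_0,v_1], [v_0,v_2], [v_0,v_3], [v_1,v_2], [v_1,v_3], [v_2,v_3]
  2-simplices (4): [v_0,v_1,v_2], [v_0,v_1,v_3], [v_0,v_2,v_3], [v_1,v_2,v_3]

giving chain groups C_0 ≅ Z^4, C_1 ≅ Z^6, C_2 ≅ Z^4.

Boundary ∂_1: C_1 → C_0 sends each edge [p,q] (with p < q) to q − p.
As a 4×6 matrix over Z this has rank 3, with invariant factors (1,1,1).

Boundary ∂_2: C_2 → C_1 sends each 2-simplex [p,q,r] to [q,r] − [p,r] + [p,q]. For instance
  ∂[v_1,v_2,v_3] = [v_2,v_3] − [v_1,v_3] + [v_1,v_2],
  ∂[v_0,v_2,v_3] = [v_2,v_3] − [v_0,v_3] + [v_0,v_2].
The resulting 6×4 matrix has rank 3, and its Smith normal form has invariant factors (1,1,1).

Computing H_k = (kernel of ∂_k) / (image of ∂_{k+1}):

  H_0: rank C_0 − rank ∂_1 = 4 − 3 = 1, and the invariant factors of ∂_1 are all 1, so H_0 = Z.
  H_1: rank ker ∂_1 − rank ∂_2 = (6 − 3) − 3 = 0, and the invariant factors of ∂_2 are all 1, so H_1 = 0.
  H_2: rank ker ∂_2 − rank ∂_3 = (4 − 3) − 0 = 1, and there is no ∂_3, so H_2 = Z.

(K is a triangulation of the 2-sphere S^2.)

Hence the Betti numbers are b_0 = 1, b_1 = 0, b_2 = 1.

b_0 = 1, b_1 = 0, b_2 = 1.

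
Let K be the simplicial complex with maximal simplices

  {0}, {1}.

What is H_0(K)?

H_0 ≅ Z^2.

We work with the vertex ordering 0 < 1. The simplices of K, each written with vertices in increasing order, are:

  0-simplices (2): [0], [1]

Hence C_0 ≅ Z^2.

Reading off H_k = ker ∂_k / im ∂_{k+1}:

  H_0: rank C_0 − rank ∂_1 = 2 − 0 = 2, and there is no ∂_1, so H_0 ≅ Z^2.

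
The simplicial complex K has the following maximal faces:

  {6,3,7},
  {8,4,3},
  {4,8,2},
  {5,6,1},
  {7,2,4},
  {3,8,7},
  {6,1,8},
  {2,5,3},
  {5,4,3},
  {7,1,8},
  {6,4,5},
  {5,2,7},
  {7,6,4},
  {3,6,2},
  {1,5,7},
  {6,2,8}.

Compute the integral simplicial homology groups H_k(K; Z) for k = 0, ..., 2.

Order the vertices as 1 < 2 < 3 < 4 < 5 < 6 < 7 < 8. Listing each simplex with vertices in this order, K has dimension 2 with simplices:

  0-simplices (8): [1], [2], [3], [4], [5], [6], [7], [8]
  1-simplices (24): (24 of them)
  2-simplices (16): [1,5,6], [1,5,7], [1,6,8], [1,7,8], [2,3,5], [2,3,6], [2,4,7], [2,4,8], [2,5,7], [2,6,8], [3,4,5], [3,4,8], [3,6,7], [3,7,8], [4,5,6], [4,6,7]

so the chain groups are C_0 ≅ Z^8, C_1 ≅ Z^24, C_2 ≅ Z^16.

∂_1: C_1 → C_0 maps an edge to its endpoints' difference, ∂[p,q] = q − p.
As a 8×24 matrix over Z this has rank 7, with invariant factors (1,1,1,1,1,1,1).

The boundary map ∂_2: C_2 → C_1 sends each 2-simplex [p,q,r] to [q,r] − [p,r] + [p,q]. For instance
  ∂[3,4,5] = [4,5] − [3,5] + [3,4],
  ∂[1,6,8] = [6,8] − [1,8] + [1,6].
The 24×16 boundary matrix has rank 15 and Smith normal form diag(1,1,1,1,1,1,1,1,1,1,1,1,1,1,1).

From H_k ≅ ker(∂_k) / im(∂_{k+1}) we obtain:

  H_0: rank C_0 − rank ∂_1 = 8 − 7 = 1, and the invariant factors of ∂_1 are all 1, so H_0 = Z.
  H_1: rank ker ∂_1 − rank ∂_2 = (24 − 7) − 15 = 2, and the invariant factors of ∂_2 are all 1, so H_1 = Z^2.
  H_2: rank ker ∂_2 − rank ∂_3 = (16 − 15) − 0 = 1, and there is no ∂_3, so H_2 = Z.

H_0 ≅ Z,  H_1 ≅ Z^2,  H_2 ≅ Z.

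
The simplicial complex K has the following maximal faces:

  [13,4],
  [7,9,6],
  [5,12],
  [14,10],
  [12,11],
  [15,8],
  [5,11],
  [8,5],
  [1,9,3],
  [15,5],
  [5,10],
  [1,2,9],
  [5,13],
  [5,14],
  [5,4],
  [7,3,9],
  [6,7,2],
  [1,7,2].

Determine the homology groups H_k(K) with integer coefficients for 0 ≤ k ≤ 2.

H_0 ≅ Z^2,  H_1 ≅ Z^5,  H_2 = 0.

Fix the vertex order 1 < 2 < 3 < 4 < 5 < 6 < 7 < 8 < 9 < 10 < 11 < 12 < 13 < 14 < 15 and write every simplex with vertices in increasing order. Then dim K = 2 and the simplices of K are:

  0-simplices (15): [1], [2], [3], [4], [5], [6], [7], [8], [9], [10], [11], [12], [13], [14], [15]
  1-simplices (24): (24 of them)
  2-simplices (6): [1,2,7], [1,2,9], [1,3,9], [2,6,7], [3,7,9], [6,7,9]

so the chain groups are C_0 ≅ Z^15, C_1 ≅ Z^24, C_2 ≅ Z^6.

The boundary map ∂_1: C_1 → C_0 sends each edge [p,q] (with p < q) to q − p.
The resulting 15×24 matrix has rank 13, and its Smith normal form has invariant factors (1,1,1,1,1,1,1,1,1,1,1,1,1).

Boundary ∂_2: C_2 → C_1 maps a triangle to the signed sum of its edges. For instance
  ∂[2,6,7] = [6,7] − [2,7] + [2,6],
  ∂[3,7,9] = [7,9] − [3,9] + [3,7].
This gives a 24×6 integer matrix of rank 6; reducing to Smith normal form yields diagonal entries (1,1,1,1,1,1).

Now H_k = ker ∂_k / im ∂_{k+1}, so:

  H_0: rank C_0 − rank ∂_1 = 15 − 13 = 2, and the invariant factors of ∂_1 are all 1, so H_0 = Z^2.
  H_1: rank ker ∂_1 − rank ∂_2 = (24 − 13) − 6 = 5, and the invariant factors of ∂_2 are all 1, so H_1 = Z^5.
  H_2: rank ker ∂_2 − rank ∂_3 = (6 − 6) − 0 = 0, and there is no ∂_3, so H_2 = 0.

As a check, the Euler characteristic is 15 − 24 + 6 = -3, which agrees with 2 − 5 + 0 = -3.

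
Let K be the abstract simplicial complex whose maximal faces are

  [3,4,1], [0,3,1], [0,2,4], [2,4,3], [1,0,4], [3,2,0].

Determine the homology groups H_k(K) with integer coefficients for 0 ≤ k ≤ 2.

Take the total order 0 < 1 < 2 < 3 < 4 on the vertex set. Then K (dimension 2) consists of the simplices:

  0-simplices (5): [0], [1], [2], [3], [4]
  1-simplices (9): [0,1], [0,2], [0,3], [0,4], [1,3], [1,4], [2,3], [2,4], [3,4]
  2-simplices (6): [0,1,3], [0,1,4], [0,2,3], [0,2,4], [1,3,4], [2,3,4]

so the chain groups are C_0 ≅ Z^5, C_1 ≅ Z^9, C_2 ≅ Z^6.

Boundary ∂_1: C_1 → C_0 is given by ∂[p,q] = [q] − [p].
The 5×9 boundary matrix has rank 4 and Smith normal form diag(1,1,1,1).

∂_2: C_2 → C_1 maps a triangle to the signed sum of its edges. For instance
  ∂[2,3,4] = [3,4] − [2,4] + [2,3],
  ∂[0,1,4] = [1,4] − [0,4] + [0,1].
This gives a 9×6 integer matrix of rank 5; reducing to Smith normal form yields diagonal entries (1,1,1,1,1).

Now H_k = ker ∂_k / im ∂_{k+1}, so:

  H_0: rank C_0 − rank ∂_1 = 5 − 4 = 1, and the invariant factors of ∂_1 are all 1, so H_0 ≅ Z.
  H_1: rank ker ∂_1 − rank ∂_2 = (9 − 4) − 5 = 0, and the invariant factors of ∂_2 are all 1, so H_1 ≅ 0.
  H_2: rank ker ∂_2 − rank ∂_3 = (6 − 5) − 0 = 1, and there is no ∂_3, so H_2 ≅ Z.

As a check, the Euler characteristic is 5 − 9 + 6 = 2, which agrees with 1 − 0 + 1 = 2.

H_0 ≅ Z,  H_1 = 0,  H_2 ≅ Z.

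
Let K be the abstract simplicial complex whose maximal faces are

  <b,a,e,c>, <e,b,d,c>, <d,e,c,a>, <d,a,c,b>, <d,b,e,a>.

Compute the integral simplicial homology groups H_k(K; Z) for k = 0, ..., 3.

H_0 ≅ Z,  H_1 = 0,  H_2 = 0,  H_3 ≅ Z.

We work with the vertex ordering a < b < c < d < e. The simplices of K, each written with vertices in increasing order, are:

  0-simplices (5): a, b, c, d, e
  1-simplices (10): ab, ac, ad, ae, bc, bd, be, cd, ce, de
  2-simplices (10): abc, abd, abe, acd, ace, ade, bcd, bce, bde, cde
  3-simplices (5): abcd, abce, abde, acde, bcde

giving chain groups C_0 ≅ Z^5, C_1 ≅ Z^10, C_2 ≅ Z^10, C_3 ≅ Z^5.

The boundary map ∂_1: C_1 → C_0 is given by ∂[p,q] = [q] − [p]. For instance
  ∂ce = e − c.
This gives a 5×10 integer matrix of rank 4; reducing to Smith normal form yields diagonal entries (1,1,1,1).

The boundary map ∂_2: C_2 → C_1 maps a triangle to the signed sum of its edges. For instance
  ∂bcd = cd − bd + bc,
  ∂abc = bc − ac + ab.
As a 10×10 matrix over Z this has rank 6, with invariant factors (1,1,1,1,1,1).

Boundary ∂_3: C_3 → C_2 sends each 3-simplex σ to the alternating sum Σ_i (−1)^i (σ with its i-th vertex removed). For instance
  ∂abce = bce − ace + abe − abc,
  ∂bcde = cde − bde + bce − bcd.
This gives a 10×5 integer matrix of rank 4; reducing to Smith normal form yields diagonal entries (1,1,1,1).

Now H_k = ker ∂_k / im ∂_{k+1}, so:

  H_0: rank C_0 − rank ∂_1 = 5 − 4 = 1, and the invariant factors of ∂_1 are all 1, so H_0 ≅ Z.
  H_1: rank ker ∂_1 − rank ∂_2 = (10 − 4) − 6 = 0, and the invariant factors of ∂_2 are all 1, so H_1 ≅ 0.
  H_2: rank ker ∂_2 − rank ∂_3 = (10 − 6) − 4 = 0, and the invariant factors of ∂_3 are all 1, so H_2 ≅ 0.
  H_3: rank ker ∂_3 − rank ∂_4 = (5 − 4) − 0 = 1, and there is no ∂_4, so H_3 ≅ Z.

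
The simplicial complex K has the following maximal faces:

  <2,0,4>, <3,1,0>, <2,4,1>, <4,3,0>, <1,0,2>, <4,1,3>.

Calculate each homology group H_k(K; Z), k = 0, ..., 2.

H_0 = Z,  H_1 = 0,  H_2 = Z.

K has 5 vertices, 9 edges, 6 triangles.
rank ∂_0 = 0, rank ∂_1 = 4 ⇒ b_0 = 5 − 0 − 4 = 1; all invariant factors of ∂_1 are 1 so no torsion. So H_0 ≅ Z.
rank ∂_1 = 4, rank ∂_2 = 5 ⇒ b_1 = 9 − 4 − 5 = 0; all invariant factors of ∂_2 are 1 so no torsion. So H_1 ≅ 0.
rank ∂_2 = 5, rank ∂_3 = 0 ⇒ b_2 = 6 − 5 − 0 = 1. So H_2 ≅ Z.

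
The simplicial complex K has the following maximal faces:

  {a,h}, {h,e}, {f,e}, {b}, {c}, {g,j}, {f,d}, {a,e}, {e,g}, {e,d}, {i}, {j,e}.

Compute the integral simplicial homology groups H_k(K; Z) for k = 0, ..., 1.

H_0 ≅ Z^4,  H_1 ≅ Z^3.

Fix the vertex order a < b < c < d < e < f < g < h < i < j and write every simplex with vertices in increasing order. Then dim K = 1 and the simplices of K are:

  0-simplices (10): a, b, c, d, e, f, g, h, i, j
  1-simplices (9): ae, ah, de, df, ef, eg, eh, ej, gj

Hence C_0 ≅ Z^10, C_1 ≅ Z^9.

∂_1: C_1 → C_0 maps an edge to its endpoints' difference, ∂[p,q] = q − p. For instance
  ∂df = f − d.
The resulting 10×9 matrix has rank 6, and its Smith normal form has invariant factors (1,1,1,1,1,1).

Reading off H_k = ker ∂_k / im ∂_{k+1}:

  H_0: rank C_0 − rank ∂_1 = 10 − 6 = 4, and the invariant factors of ∂_1 are all 1, so H_0 = Z^4.
  H_1: rank ker ∂_1 − rank ∂_2 = (9 − 6) − 0 = 3, and there is no ∂_2, so H_1 = Z^3.

As a check, the Euler characteristic is 10 − 9 = 1, which agrees with 4 − 3 = 1.
(K is a triangulation of the disjoint union of a wedge of 3 circles and a set of 3 points.)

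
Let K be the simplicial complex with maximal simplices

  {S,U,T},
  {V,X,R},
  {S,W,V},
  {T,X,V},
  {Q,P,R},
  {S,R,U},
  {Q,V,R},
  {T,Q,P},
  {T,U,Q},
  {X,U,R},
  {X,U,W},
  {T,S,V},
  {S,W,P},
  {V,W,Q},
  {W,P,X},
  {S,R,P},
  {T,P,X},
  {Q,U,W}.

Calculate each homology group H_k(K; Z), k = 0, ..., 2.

H_0 = Z,  H_1 = Z^2,  H_2 = Z.

We work with the vertex ordering P < Q < R < S < T < U < V < W < X. The simplices of K, each written with vertices in increasing order, are:

  0-simplices (9): P, Q, R, S, T, U, V, W, X
  1-simplices (27): PQ, PR, PS, PT, PW, PX, QR, QT, QU, QV, QW, RS, RU, RV, RX, ST, SU, SV, SW, TU, TV, TX, UW, UX, VW, VX, WX
  2-simplices (18): PQR, PQT, PRS, PSW, PTX, PWX, QRV, QTU, QUW, QVW, RSU, RUX, RVX, STU, STV, SVW, TVX, UWX

Hence C_0 ≅ Z^9, C_1 ≅ Z^27, C_2 ≅ Z^18.

The boundary map ∂_1: C_1 → C_0 is given by ∂[p,q] = [q] − [p].
The 9×27 boundary matrix has rank 8 and Smith normal form diag(1,1,1,1,1,1,1,1).

∂_2: C_2 → C_1 sends each 2-simplex [p,q,r] to [q,r] − [p,r] + [p,q]. For instance
  ∂PQR = QR − PR + PQ,
  ∂PQT = QT − PT + PQ.
This gives a 27×18 integer matrix of rank 17; reducing to Smith normal form yields diagonal entries (1,1,1,1,1,1,1,1,1,1,1,1,1,1,1,1,1).

From H_k ≅ ker(∂_k) / im(∂_{k+1}) we obtain:

  H_0: rank C_0 − rank ∂_1 = 9 − 8 = 1, and the invariant factors of ∂_1 are all 1, so H_0 ≅ Z.
  H_1: rank ker ∂_1 − rank ∂_2 = (27 − 8) − 17 = 2, and the invariant factors of ∂_2 are all 1, so H_1 ≅ Z^2.
  H_2: rank ker ∂_2 − rank ∂_3 = (18 − 17) − 0 = 1, and there is no ∂_3, so H_2 ≅ Z.

As a check, the Euler characteristic is 9 − 27 + 18 = 0, which agrees with 1 − 2 + 1 = 0.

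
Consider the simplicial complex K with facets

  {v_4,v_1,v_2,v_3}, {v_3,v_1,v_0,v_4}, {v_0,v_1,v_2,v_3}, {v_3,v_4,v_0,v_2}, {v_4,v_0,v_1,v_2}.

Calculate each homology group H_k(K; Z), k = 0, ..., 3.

We work with the vertex ordering v_0 < v_1 < v_2 < v_3 < v_4. The simplices of K, each written with vertices in increasing order, are:

  0-simplices (5): [v_0], [v_1], [v_2], [v_3], [v_4]
  1-simplices (10): [v_0,v_1], [v_0,v_2], [v_0,v_3], [v_0,v_4], [v_1,v_2], [v_1,v_3], [v_1,v_4], [v_2,v_3], [v_2,v_4], [v_3,v_4]
  2-simplices (10): [v_0,v_1,v_2], [v_0,v_1,v_3], [v_0,v_1,v_4], [v_0,v_2,v_3], [v_0,v_2,v_4], [v_0,v_3,v_4], [v_1,v_2,v_3], [v_1,v_2,v_4], [v_1,v_3,v_4], [v_2,v_3,v_4]
  3-simplices (5): [v_0,v_1,v_2,v_3], [v_0,v_1,v_2,v_4], [v_0,v_1,v_3,v_4], [v_0,v_2,v_3,v_4], [v_1,v_2,v_3,v_4]

so the chain groups are C_0 ≅ Z^5, C_1 ≅ Z^10, C_2 ≅ Z^10, C_3 ≅ Z^5.

The boundary map ∂_1: C_1 → C_0 maps an edge to its endpoints' difference, ∂[p,q] = q − p. For instance
  ∂[v_0,v_4] = [v_4] − [v_0].
The 5×10 boundary matrix has rank 4 and Smith normal form diag(1,1,1,1).

The boundary map ∂_2: C_2 → C_1 sends each 2-simplex [p,q,r] to [q,r] − [p,r] + [p,q]. For instance
  ∂[v_1,v_2,v_4] = [v_2,v_4] − [v_1,v_4] + [v_1,v_2],
  ∂[v_1,v_3,v_4] = [v_3,v_4] − [v_1,v_4] + [v_1,v_3].
The resulting 10×10 matrix has rank 6, and its Smith normal form has invariant factors (1,1,1,1,1,1).

Boundary ∂_3: C_3 → C_2 sends each 3-simplex σ to the alternating sum Σ_i (−1)^i (σ with its i-th vertex removed). For instance
  ∂[v_0,v_1,v_3,v_4] = [v_1,v_3,v_4] − [v_0,v_3,v_4] + [v_0,v_1,v_4] − [v_0,v_1,v_3],
  ∂[v_0,v_1,v_2,v_4] = [v_1,v_2,v_4] − [v_0,v_2,v_4] + [v_0,v_1,v_4] − [v_0,v_1,v_2].
This gives a 10×5 integer matrix of rank 4; reducing to Smith normal form yields diagonal entries (1,1,1,1).

Now H_k = ker ∂_k / im ∂_{k+1}, so:

  H_0: rank C_0 − rank ∂_1 = 5 − 4 = 1, and the invariant factors of ∂_1 are all 1, so H_0 = Z.
  H_1: rank ker ∂_1 − rank ∂_2 = (10 − 4) − 6 = 0, and the invariant factors of ∂_2 are all 1, so H_1 = 0.
  H_2: rank ker ∂_2 − rank ∂_3 = (10 − 6) − 4 = 0, and the invariant factors of ∂_3 are all 1, so H_2 = 0.
  H_3: rank ker ∂_3 − rank ∂_4 = (5 − 4) − 0 = 1, and there is no ∂_4, so H_3 = Z.

(K is a triangulation of the 3-sphere S^3.)

H_0 ≅ Z,  H_1 = 0,  H_2 = 0,  H_3 ≅ Z.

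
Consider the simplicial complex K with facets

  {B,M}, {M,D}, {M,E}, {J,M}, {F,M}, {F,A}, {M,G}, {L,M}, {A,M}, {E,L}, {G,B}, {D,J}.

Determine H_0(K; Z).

We work with the vertex ordering A < B < D < E < F < G < J < L < M. The simplices of K, each written with vertices in increasing order, are:

  0-simplices (9): A, B, D, E, F, G, J, L, M
  1-simplices (12): AF, AM, BG, BM, DJ, DM, EL, EM, FM, GM, JM, LM

Hence C_0 ≅ Z^9, C_1 ≅ Z^12.

∂_1: C_1 → C_0 sends each edge [p,q] (with p < q) to q − p.
This gives a 9×12 integer matrix of rank 8; reducing to Smith normal form yields diagonal entries (1,1,1,1,1,1,1,1).

Reading off H_k = ker ∂_k / im ∂_{k+1}:

  H_0: rank C_0 − rank ∂_1 = 9 − 8 = 1, and the invariant factors of ∂_1 are all 1, so H_0 = Z.

H_0 ≅ Z.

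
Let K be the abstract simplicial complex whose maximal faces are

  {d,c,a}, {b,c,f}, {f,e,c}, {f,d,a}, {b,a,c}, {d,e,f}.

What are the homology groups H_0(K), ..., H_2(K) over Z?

K has 6 vertices, 12 edges, 6 triangles.
rank ∂_0 = 0, rank ∂_1 = 5 ⇒ b_0 = 6 − 0 − 5 = 1; all invariant factors of ∂_1 are 1 so no torsion. So H_0 ≅ Z.
rank ∂_1 = 5, rank ∂_2 = 6 ⇒ b_1 = 12 − 5 − 6 = 1; all invariant factors of ∂_2 are 1 so no torsion. So H_1 ≅ Z.
rank ∂_2 = 6, rank ∂_3 = 0 ⇒ b_2 = 6 − 6 − 0 = 0. So H_2 ≅ 0.

H_0 = Z,  H_1 = Z,  H_2 = 0.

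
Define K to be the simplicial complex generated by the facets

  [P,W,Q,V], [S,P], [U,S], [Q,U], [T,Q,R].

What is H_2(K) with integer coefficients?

Fix the vertex order P < Q < R < S < T < U < V < W and write every simplex with vertices in increasing order. Then dim K = 3 and the simplices of K are:

  0-simplices (8): P, Q, R, S, T, U, V, W
  1-simplices (12): PQ, PS, PV, PW, QR, QT, QU, QV, QW, RT, SU, VW
  2-simplices (5): PQV, PQW, PVW, QRT, QVW
  3-simplices (1): PQVW

so the chain groups are C_0 ≅ Z^8, C_1 ≅ Z^12, C_2 ≅ Z^5, C_3 ≅ Z^1.

∂_1: C_1 → C_0 is given by ∂[p,q] = [q] − [p]. For instance
  ∂QR = R − Q.
This gives a 8×12 integer matrix of rank 7; reducing to Smith normal form yields diagonal entries (1,1,1,1,1,1,1).

∂_2: C_2 → C_1 sends each 2-simplex [p,q,r] to [q,r] − [p,r] + [p,q]. For instance
  ∂QRT = RT − QT + QR,
  ∂PVW = VW − PW + PV.
The resulting 12×5 matrix has rank 4, and its Smith normal form has invariant factors (1,1,1,1).

Boundary ∂_3: C_3 → C_2 sends each 3-simplex σ to the alternating sum Σ_i (−1)^i (σ with its i-th vertex removed). For instance
  ∂PQVW = QVW − PVW + PQW − PQV.
The 5×1 boundary matrix has rank 1 and Smith normal form diag(1).

Now H_k = ker ∂_k / im ∂_{k+1}, so:

  H_2: rank ker ∂_2 − rank ∂_3 = (5 − 4) − 1 = 0, and the invariant factors of ∂_3 are all 1, so H_2 ≅ 0.

H_2 ≅ 0.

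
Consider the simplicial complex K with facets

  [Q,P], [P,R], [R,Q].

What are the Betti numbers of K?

We work with the vertex ordering P < Q < R. The simplices of K, each written with vertices in increasing order, are:

  0-simplices (3): P, Q, R
  1-simplices (3): PQ, PR, QR

giving chain groups C_0 ≅ Z^3, C_1 ≅ Z^3.

∂_1: C_1 → C_0 sends each edge [p,q] (with p < q) to q − p. For instance
  ∂PQ = Q − P.
This gives a 3×3 integer matrix of rank 2; reducing to Smith normal form yields diagonal entries (1,1).

From H_k ≅ ker(∂_k) / im(∂_{k+1}) we obtain:

  H_0: rank C_0 − rank ∂_1 = 3 − 2 = 1, and the invariant factors of ∂_1 are all 1, so H_0 ≅ Z.
  H_1: rank ker ∂_1 − rank ∂_2 = (3 − 2) − 0 = 1, and there is no ∂_2, so H_1 ≅ Z.

Hence the Betti numbers are b_0 = 1, b_1 = 1.

b_0 = 1, b_1 = 1.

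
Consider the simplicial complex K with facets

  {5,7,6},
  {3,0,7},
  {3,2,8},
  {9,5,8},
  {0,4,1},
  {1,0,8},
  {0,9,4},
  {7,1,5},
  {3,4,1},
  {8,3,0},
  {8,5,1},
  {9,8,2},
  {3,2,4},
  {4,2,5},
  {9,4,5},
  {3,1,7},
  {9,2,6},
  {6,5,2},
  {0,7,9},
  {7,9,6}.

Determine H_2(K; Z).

Order the vertices as 0 < 1 < 2 < 3 < 4 < 5 < 6 < 7 < 8 < 9. Listing each simplex with vertices in this order, K has dimension 2 with simplices:

  0-simplices (10): [0], [1], [2], [3], [4], [5], [6], [7], [8], [9]
  1-simplices (30): (30 of them)
  2-simplices (20): (20 of them)

Hence C_0 ≅ Z^10, C_1 ≅ Z^30, C_2 ≅ Z^20.

∂_1: C_1 → C_0 sends each edge [p,q] (with p < q) to q − p.
The 10×30 boundary matrix has rank 9 and Smith normal form diag(1,1,1,1,1,1,1,1,1).

∂_2: C_2 → C_1 maps a triangle to the signed sum of its edges. For instance
  ∂[2,3,4] = [3,4] − [2,4] + [2,3],
  ∂[0,1,8] = [1,8] − [0,8] + [0,1].
The 30×20 boundary matrix has rank 20 and Smith normal form diag(1,1,1,1,1,1,1,1,1,1,1,1,1,1,1,1,1,1,1,2).

Reading off H_k = ker ∂_k / im ∂_{k+1}:

  H_2: rank ker ∂_2 − rank ∂_3 = (20 − 20) − 0 = 0, and there is no ∂_3, so H_2 ≅ 0.

(K is a triangulation of the Klein bottle.)

H_2 ≅ 0.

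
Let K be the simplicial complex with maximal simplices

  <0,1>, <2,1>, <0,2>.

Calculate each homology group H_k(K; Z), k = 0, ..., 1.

We work with the vertex ordering 0 < 1 < 2. The simplices of K, each written with vertices in increasing order, are:

  0-simplices (3): [0], [1], [2]
  1-simplices (3): [0,1], [0,2], [1,2]

Hence C_0 ≅ Z^3, C_1 ≅ Z^3.

Boundary ∂_1: C_1 → C_0 is given by ∂[p,q] = [q] − [p].
The resulting 3×3 matrix has rank 2, and its Smith normal form has invariant factors (1,1).

Computing H_k = (kernel of ∂_k) / (image of ∂_{k+1}):

  H_0: rank C_0 − rank ∂_1 = 3 − 2 = 1, and the invariant factors of ∂_1 are all 1, so H_0 = Z.
  H_1: rank ker ∂_1 − rank ∂_2 = (3 − 2) − 0 = 1, and there is no ∂_2, so H_1 = Z.

As a check, the Euler characteristic is 3 − 3 = 0, which agrees with 1 − 1 = 0.

H_0 = Z,  H_1 = Z.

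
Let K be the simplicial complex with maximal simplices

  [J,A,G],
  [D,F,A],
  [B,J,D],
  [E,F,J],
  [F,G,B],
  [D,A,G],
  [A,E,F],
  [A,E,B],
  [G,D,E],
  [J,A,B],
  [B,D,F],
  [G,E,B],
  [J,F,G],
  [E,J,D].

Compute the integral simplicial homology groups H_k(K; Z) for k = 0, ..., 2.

H_0 = Z,  H_1 = Z^2,  H_2 = Z.

Take the total order A < B < D < E < F < G < J on the vertex set. Then K (dimension 2) consists of the simplices:

  0-simplices (7): A, B, D, E, F, G, J
  1-simplices (21): AB, AD, AE, AF, AG, AJ, BD, BE, BF, BG, BJ, DE, DF, DG, DJ, EF, EG, EJ, FG, FJ, GJ
  2-simplices (14): ABE, ABJ, ADF, ADG, AEF, AGJ, BDF, BDJ, BEG, BFG, DEG, DEJ, EFJ, FGJ

giving chain groups C_0 ≅ Z^7, C_1 ≅ Z^21, C_2 ≅ Z^14.

The boundary map ∂_1: C_1 → C_0 is given by ∂[p,q] = [q] − [p]. For instance
  ∂GJ = J − G.
As a 7×21 matrix over Z this has rank 6, with invariant factors (1,1,1,1,1,1).

∂_2: C_2 → C_1 sends each 2-simplex [p,q,r] to [q,r] − [p,r] + [p,q]. For instance
  ∂ABJ = BJ − AJ + AB,
  ∂BDF = DF − BF + BD.
This gives a 21×14 integer matrix of rank 13; reducing to Smith normal form yields diagonal entries (1,1,1,1,1,1,1,1,1,1,1,1,1).

Reading off H_k = ker ∂_k / im ∂_{k+1}:

  H_0: rank C_0 − rank ∂_1 = 7 − 6 = 1, and the invariant factors of ∂_1 are all 1, so H_0 ≅ Z.
  H_1: rank ker ∂_1 − rank ∂_2 = (21 − 6) − 13 = 2, and the invariant factors of ∂_2 are all 1, so H_1 ≅ Z^2.
  H_2: rank ker ∂_2 − rank ∂_3 = (14 − 13) − 0 = 1, and there is no ∂_3, so H_2 ≅ Z.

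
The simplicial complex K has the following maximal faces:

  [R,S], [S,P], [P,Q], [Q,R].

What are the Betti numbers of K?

We work with the vertex ordering P < Q < R < S. The simplices of K, each written with vertices in increasing order, are:

  0-simplices (4): P, Q, R, S
  1-simplices (4): PQ, PS, QR, RS

giving chain groups C_0 ≅ Z^4, C_1 ≅ Z^4.

∂_1: C_1 → C_0 maps an edge to its endpoints' difference, ∂[p,q] = q − p.
This gives a 4×4 integer matrix of rank 3; reducing to Smith normal form yields diagonal entries (1,1,1).

Now H_k = ker ∂_k / im ∂_{k+1}, so:

  H_0: rank C_0 − rank ∂_1 = 4 − 3 = 1, and the invariant factors of ∂_1 are all 1, so H_0 ≅ Z.
  H_1: rank ker ∂_1 − rank ∂_2 = (4 − 3) − 0 = 1, and there is no ∂_2, so H_1 ≅ Z.

As a check, the Euler characteristic is 4 − 4 = 0, which agrees with 1 − 1 = 0.

Hence the Betti numbers are b_0 = 1, b_1 = 1.

b_0 = 1, b_1 = 1.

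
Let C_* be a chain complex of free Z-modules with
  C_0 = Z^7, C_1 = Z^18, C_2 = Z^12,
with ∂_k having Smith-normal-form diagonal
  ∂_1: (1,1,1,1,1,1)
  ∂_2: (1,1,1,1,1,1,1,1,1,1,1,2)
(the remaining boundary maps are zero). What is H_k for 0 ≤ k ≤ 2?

H_0: b_0 = 7 − 0 − 6 = 1; torsion from ∂_1 factors > 1: none. So H_0 ≅ Z.
H_1: b_1 = 18 − 6 − 12 = 0; torsion from ∂_2 factors > 1: [2]. So H_1 ≅ Z/2Z.
H_2: b_2 = 12 − 12 − 0 = 0; torsion from ∂_3 factors > 1: none. So H_2 ≅ 0.

H_0 ≅ Z,  H_1 ≅ Z/2Z,  H_2 = 0.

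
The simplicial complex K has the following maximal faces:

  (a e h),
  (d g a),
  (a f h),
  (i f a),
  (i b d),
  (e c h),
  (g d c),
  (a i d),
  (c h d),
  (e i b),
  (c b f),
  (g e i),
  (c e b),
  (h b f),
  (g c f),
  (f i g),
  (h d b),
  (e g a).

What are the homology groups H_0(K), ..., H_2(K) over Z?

Order the vertices as a < b < c < d < e < f < g < h < i. Listing each simplex with vertices in this order, K has dimension 2 with simplices:

  0-simplices (9): a, b, c, d, e, f, g, h, i
  1-simplices (27): ad, ae, af, ag, ah, ai, bc, bd, be, bf, bh, bi, cd, ce, cf, cg, ch, dg, dh, di, eg, eh, ei, fg, fh, fi, gi
  2-simplices (18): adg, adi, aeg, aeh, afh, afi, bce, bcf, bdh, bdi, bei, bfh, cdg, cdh, ceh, cfg, egi, fgi

so the chain groups are C_0 ≅ Z^9, C_1 ≅ Z^27, C_2 ≅ Z^18.

Boundary ∂_1: C_1 → C_0 sends each edge [p,q] (with p < q) to q − p.
This gives a 9×27 integer matrix of rank 8; reducing to Smith normal form yields diagonal entries (1,1,1,1,1,1,1,1).

The boundary map ∂_2: C_2 → C_1 acts by ∂[p,q,r] = [q,r] − [p,r] + [p,q]. For instance
  ∂cdh = dh − ch + cd,
  ∂bdi = di − bi + bd.
As a 27×18 matrix over Z this has rank 18, with invariant factors (1,1,1,1,1,1,1,1,1,1,1,1,1,1,1,1,1,2).

Now H_k = ker ∂_k / im ∂_{k+1}, so:

  H_0: rank C_0 − rank ∂_1 = 9 − 8 = 1, and the invariant factors of ∂_1 are all 1, so H_0 = Z.
  H_1: rank ker ∂_1 − rank ∂_2 = (27 − 8) − 18 = 1, and ∂_2 has invariant factor 2 > 1, so H_1 = Z ⊕ Z/2.
  H_2: rank ker ∂_2 − rank ∂_3 = (18 − 18) − 0 = 0, and there is no ∂_3, so H_2 = 0.

As a check, the Euler characteristic is 9 − 27 + 18 = 0, which agrees with 1 − 1 + 0 = 0.

H_0 = Z,  H_1 = Z ⊕ Z/2,  H_2 = 0.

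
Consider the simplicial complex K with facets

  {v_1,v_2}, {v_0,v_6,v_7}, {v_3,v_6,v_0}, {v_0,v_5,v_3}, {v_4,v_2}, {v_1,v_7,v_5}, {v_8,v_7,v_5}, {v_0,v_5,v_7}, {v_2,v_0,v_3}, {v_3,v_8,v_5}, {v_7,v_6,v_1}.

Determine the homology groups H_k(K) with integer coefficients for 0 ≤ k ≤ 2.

We work with the vertex ordering v_0 < v_1 < v_2 < v_3 < v_4 < v_5 < v_6 < v_7 < v_8. The simplices of K, each written with vertices in increasing order, are:

  0-simplices (9): [v_0], [v_1], [v_2], [v_3], [v_4], [v_5], [v_6], [v_7], [v_8]
  1-simplices (18): (18 of them)
  2-simplices (9): [v_0,v_2,v_3], [v_0,v_3,v_5], [v_0,v_3,v_6], [v_0,v_5,v_7], [v_0,v_6,v_7], [v_1,v_5,v_7], [v_1,v_6,v_7], [v_3,v_5,v_8], [v_5,v_7,v_8]

giving chain groups C_0 ≅ Z^9, C_1 ≅ Z^18, C_2 ≅ Z^9.

Boundary ∂_1: C_1 → C_0 maps an edge to its endpoints' difference, ∂[p,q] = q − p. For instance
  ∂[v_0,v_2] = [v_2] − [v_0].
The resulting 9×18 matrix has rank 8, and its Smith normal form has invariant factors (1,1,1,1,1,1,1,1).

The boundary map ∂_2: C_2 → C_1 maps a triangle to the signed sum of its edges. For instance
  ∂[v_5,v_7,v_8] = [v_7,v_8] − [v_5,v_8] + [v_5,v_7],
  ∂[v_3,v_5,v_8] = [v_5,v_8] − [v_3,v_8] + [v_3,v_5].
This gives a 18×9 integer matrix of rank 9; reducing to Smith normal form yields diagonal entries (1,1,1,1,1,1,1,1,1).

Computing H_k = (kernel of ∂_k) / (image of ∂_{k+1}):

  H_0: rank C_0 − rank ∂_1 = 9 − 8 = 1, and the invariant factors of ∂_1 are all 1, so H_0 = Z.
  H_1: rank ker ∂_1 − rank ∂_2 = (18 − 8) − 9 = 1, and the invariant factors of ∂_2 are all 1, so H_1 = Z.
  H_2: rank ker ∂_2 − rank ∂_3 = (9 − 9) − 0 = 0, and there is no ∂_3, so H_2 = 0.

H_0 = Z,  H_1 = Z,  H_2 = 0.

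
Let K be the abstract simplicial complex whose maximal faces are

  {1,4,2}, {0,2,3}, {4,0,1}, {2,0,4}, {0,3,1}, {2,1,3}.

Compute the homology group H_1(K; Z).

H_1 = 0.

Fix the vertex order 0 < 1 < 2 < 3 < 4 and write every simplex with vertices in increasing order. Then dim K = 2 and the simplices of K are:

  0-simplices (5): [0], [1], [2], [3], [4]
  1-simplices (9): [0,1], [0,2], [0,3], [0,4], [1,2], [1,3], [1,4], [2,3], [2,4]
  2-simplices (6): [0,1,3], [0,1,4], [0,2,3], [0,2,4], [1,2,3], [1,2,4]

so the chain groups are C_0 ≅ Z^5, C_1 ≅ Z^9, C_2 ≅ Z^6.

Boundary ∂_1: C_1 → C_0 maps an edge to its endpoints' difference, ∂[p,q] = q − p. For instance
  ∂[0,2] = [2] − [0].
The 5×9 boundary matrix has rank 4 and Smith normal form diag(1,1,1,1).

∂_2: C_2 → C_1 acts by ∂[p,q,r] = [q,r] − [p,r] + [p,q]. For instance
  ∂[1,2,4] = [2,4] − [1,4] + [1,2],
  ∂[0,2,3] = [2,3] − [0,3] + [0,2].
This gives a 9×6 integer matrix of rank 5; reducing to Smith normal form yields diagonal entries (1,1,1,1,1).

Reading off H_k = ker ∂_k / im ∂_{k+1}:

  H_1: rank ker ∂_1 − rank ∂_2 = (9 − 4) − 5 = 0, and the invariant factors of ∂_2 are all 1, so H_1 = 0.

(K is a triangulation of the 2-sphere S^2.)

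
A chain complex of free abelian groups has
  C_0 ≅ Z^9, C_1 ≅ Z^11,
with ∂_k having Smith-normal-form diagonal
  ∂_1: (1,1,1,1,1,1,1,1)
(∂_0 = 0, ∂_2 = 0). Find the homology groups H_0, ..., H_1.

H_0: b_0 = 9 − 0 − 8 = 1; torsion from ∂_1 factors > 1: none. So H_0 ≅ Z.
H_1: b_1 = 11 − 8 − 0 = 3; torsion from ∂_2 factors > 1: none. So H_1 ≅ Z^3.

H_0 ≅ Z,  H_1 ≅ Z^3.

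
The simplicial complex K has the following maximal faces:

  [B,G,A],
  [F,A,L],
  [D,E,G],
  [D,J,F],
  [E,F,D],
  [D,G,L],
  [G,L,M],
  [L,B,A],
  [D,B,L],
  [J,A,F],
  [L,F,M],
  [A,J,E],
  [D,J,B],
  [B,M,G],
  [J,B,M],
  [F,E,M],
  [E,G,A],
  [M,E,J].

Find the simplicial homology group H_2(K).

Fix the vertex order A < B < D < E < F < G < J < L < M and write every simplex with vertices in increasing order. Then dim K = 2 and the simplices of K are:

  0-simplices (9): A, B, D, E, F, G, J, L, M
  1-simplices (27): AB, AE, AF, AG, AJ, AL, BD, BG, BJ, BL, BM, DE, DF, DG, DJ, DL, EF, EG, EJ, EM, FJ, FL, FM, GL, GM, JM, LM
  2-simplices (18): ABG, ABL, AEG, AEJ, AFJ, AFL, BDJ, BDL, BGM, BJM, DEF, DEG, DFJ, DGL, EFM, EJM, FLM, GLM

so the chain groups are C_0 ≅ Z^9, C_1 ≅ Z^27, C_2 ≅ Z^18.

∂_1: C_1 → C_0 is given by ∂[p,q] = [q] − [p].
The resulting 9×27 matrix has rank 8, and its Smith normal form has invariant factors (1,1,1,1,1,1,1,1).

Boundary ∂_2: C_2 → C_1 acts by ∂[p,q,r] = [q,r] − [p,r] + [p,q]. For instance
  ∂FLM = LM − FM + FL,
  ∂BJM = JM − BM + BJ.
The 27×18 boundary matrix has rank 18 and Smith normal form diag(1,1,1,1,1,1,1,1,1,1,1,1,1,1,1,1,1,2).

Now H_k = ker ∂_k / im ∂_{k+1}, so:

  H_2: rank ker ∂_2 − rank ∂_3 = (18 − 18) − 0 = 0, and there is no ∂_3, so H_2 = 0.

H_2 ≅ 0.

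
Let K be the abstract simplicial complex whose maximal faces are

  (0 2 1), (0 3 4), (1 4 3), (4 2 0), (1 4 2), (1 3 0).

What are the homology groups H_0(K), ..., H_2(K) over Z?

Order the vertices as 0 < 1 < 2 < 3 < 4. Listing each simplex with vertices in this order, K has dimension 2 with simplices:

  0-simplices (5): [0], [1], [2], [3], [4]
  1-simplices (9): [0,1], [0,2], [0,3], [0,4], [1,2], [1,3], [1,4], [2,4], [3,4]
  2-simplices (6): [0,1,2], [0,1,3], [0,2,4], [0,3,4], [1,2,4], [1,3,4]

Hence C_0 ≅ Z^5, C_1 ≅ Z^9, C_2 ≅ Z^6.

Boundary ∂_1: C_1 → C_0 is given by ∂[p,q] = [q] − [p].
As a 5×9 matrix over Z this has rank 4, with invariant factors (1,1,1,1).

Boundary ∂_2: C_2 → C_1 maps a triangle to the signed sum of its edges. For instance
  ∂[0,3,4] = [3,4] − [0,4] + [0,3],
  ∂[0,1,2] = [1,2] − [0,2] + [0,1].
As a 9×6 matrix over Z this has rank 5, with invariant factors (1,1,1,1,1).

Now H_k = ker ∂_k / im ∂_{k+1}, so:

  H_0: rank C_0 − rank ∂_1 = 5 − 4 = 1, and the invariant factors of ∂_1 are all 1, so H_0 = Z.
  H_1: rank ker ∂_1 − rank ∂_2 = (9 − 4) − 5 = 0, and the invariant factors of ∂_2 are all 1, so H_1 = 0.
  H_2: rank ker ∂_2 − rank ∂_3 = (6 − 5) − 0 = 1, and there is no ∂_3, so H_2 = Z.

As a check, the Euler characteristic is 5 − 9 + 6 = 2, which agrees with 1 − 0 + 1 = 2.
(K is a triangulation of the 2-sphere S^2.)

H_0 ≅ Z,  H_1 = 0,  H_2 ≅ Z.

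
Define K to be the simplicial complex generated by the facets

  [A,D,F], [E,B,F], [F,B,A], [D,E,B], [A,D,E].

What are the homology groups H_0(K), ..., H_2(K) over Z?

Take the total order A < B < D < E < F on the vertex set. Then K (dimension 2) consists of the simplices:

  0-simplices (5): A, B, D, E, F
  1-simplices (10): AB, AD, AE, AF, BD, BE, BF, DE, DF, EF
  2-simplices (5): ABF, ADE, ADF, BDE, BEF

Hence C_0 ≅ Z^5, C_1 ≅ Z^10, C_2 ≅ Z^5.

Boundary ∂_1: C_1 → C_0 is given by ∂[p,q] = [q] − [p]. For instance
  ∂AB = B − A.
As a 5×10 matrix over Z this has rank 4, with invariant factors (1,1,1,1).

The boundary map ∂_2: C_2 → C_1 sends each 2-simplex [p,q,r] to [q,r] − [p,r] + [p,q]. For instance
  ∂BDE = DE − BE + BD,
  ∂ADE = DE − AE + AD.
The resulting 10×5 matrix has rank 5, and its Smith normal form has invariant factors (1,1,1,1,1).

Reading off H_k = ker ∂_k / im ∂_{k+1}:

  H_0: rank C_0 − rank ∂_1 = 5 − 4 = 1, and the invariant factors of ∂_1 are all 1, so H_0 ≅ Z.
  H_1: rank ker ∂_1 − rank ∂_2 = (10 − 4) − 5 = 1, and the invariant factors of ∂_2 are all 1, so H_1 ≅ Z.
  H_2: rank ker ∂_2 − rank ∂_3 = (5 − 5) − 0 = 0, and there is no ∂_3, so H_2 ≅ 0.

As a check, the Euler characteristic is 5 − 10 + 5 = 0, which agrees with 1 − 1 + 0 = 0.

H_0 ≅ Z,  H_1 ≅ Z,  H_2 = 0.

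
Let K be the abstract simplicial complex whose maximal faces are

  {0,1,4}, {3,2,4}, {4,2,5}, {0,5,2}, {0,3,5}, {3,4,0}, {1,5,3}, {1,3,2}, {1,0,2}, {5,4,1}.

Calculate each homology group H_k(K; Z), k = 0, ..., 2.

H_0 = Z,  H_1 = Z/2,  H_2 = 0.

Take the total order 0 < 1 < 2 < 3 < 4 < 5 on the vertex set. Then K (dimension 2) consists of the simplices:

  0-simplices (6): [0], [1], [2], [3], [4], [5]
  1-simplices (15): [0,1], [0,2], [0,3], [0,4], [0,5], [1,2], [1,3], [1,4], [1,5], [2,3], [2,4], [2,5], [3,4], [3,5], [4,5]
  2-simplices (10): [0,1,2], [0,1,4], [0,2,5], [0,3,4], [0,3,5], [1,2,3], [1,3,5], [1,4,5], [2,3,4], [2,4,5]

Hence C_0 ≅ Z^6, C_1 ≅ Z^15, C_2 ≅ Z^10.

The boundary map ∂_1: C_1 → C_0 maps an edge to its endpoints' difference, ∂[p,q] = q − p.
The 6×15 boundary matrix has rank 5 and Smith normal form diag(1,1,1,1,1).

Boundary ∂_2: C_2 → C_1 acts by ∂[p,q,r] = [q,r] − [p,r] + [p,q]. For instance
  ∂[1,3,5] = [3,5] − [1,5] + [1,3],
  ∂[2,3,4] = [3,4] − [2,4] + [2,3].
This gives a 15×10 integer matrix of rank 10; reducing to Smith normal form yields diagonal entries (1,1,1,1,1,1,1,1,1,2).

Now H_k = ker ∂_k / im ∂_{k+1}, so:

  H_0: rank C_0 − rank ∂_1 = 6 − 5 = 1, and the invariant factors of ∂_1 are all 1, so H_0 ≅ Z.
  H_1: rank ker ∂_1 − rank ∂_2 = (15 − 5) − 10 = 0, and ∂_2 has invariant factor 2 > 1, so H_1 ≅ Z/2.
  H_2: rank ker ∂_2 − rank ∂_3 = (10 − 10) − 0 = 0, and there is no ∂_3, so H_2 ≅ 0.

(K is a triangulation of the real projective plane RP^2.)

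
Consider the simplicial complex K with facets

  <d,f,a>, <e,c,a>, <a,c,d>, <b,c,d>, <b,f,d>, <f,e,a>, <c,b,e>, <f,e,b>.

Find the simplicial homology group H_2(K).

We work with the vertex ordering a < b < c < d < e < f. The simplices of K, each written with vertices in increasing order, are:

  0-simplices (6): a, b, c, d, e, f
  1-simplices (12): ac, ad, ae, af, bc, bd, be, bf, cd, ce, df, ef
  2-simplices (8): acd, ace, adf, aef, bcd, bce, bdf, bef

so the chain groups are C_0 ≅ Z^6, C_1 ≅ Z^12, C_2 ≅ Z^8.

Boundary ∂_1: C_1 → C_0 sends each edge [p,q] (with p < q) to q − p.
As a 6×12 matrix over Z this has rank 5, with invariant factors (1,1,1,1,1).

The boundary map ∂_2: C_2 → C_1 maps a triangle to the signed sum of its edges. For instance
  ∂bcd = cd − bd + bc,
  ∂bef = ef − bf + be.
The 12×8 boundary matrix has rank 7 and Smith normal form diag(1,1,1,1,1,1,1).

Reading off H_k = ker ∂_k / im ∂_{k+1}:

  H_2: rank ker ∂_2 − rank ∂_3 = (8 − 7) − 0 = 1, and there is no ∂_3, so H_2 ≅ Z.

(K is a triangulation of the 2-sphere S^2.)

H_2 = Z.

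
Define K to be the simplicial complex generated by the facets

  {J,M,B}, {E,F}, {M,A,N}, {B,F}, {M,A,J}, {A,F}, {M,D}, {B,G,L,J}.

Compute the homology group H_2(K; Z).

Take the total order A < B < D < E < F < G < J < L < M < N on the vertex set. Then K (dimension 3) consists of the simplices:

  0-simplices (10): A, B, D, E, F, G, J, L, M, N
  1-simplices (16): AF, AJ, AM, AN, BF, BG, BJ, BL, BM, DM, EF, GJ, GL, JL, JM, MN
  2-simplices (7): AJM, AMN, BGJ, BGL, BJL, BJM, GJL
  3-simplices (1): BGJL

giving chain groups C_0 ≅ Z^10, C_1 ≅ Z^16, C_2 ≅ Z^7, C_3 ≅ Z^1.

∂_1: C_1 → C_0 sends each edge [p,q] (with p < q) to q − p. For instance
  ∂AM = M − A.
This gives a 10×16 integer matrix of rank 9; reducing to Smith normal form yields diagonal entries (1,1,1,1,1,1,1,1,1).

The boundary map ∂_2: C_2 → C_1 sends each 2-simplex [p,q,r] to [q,r] − [p,r] + [p,q]. For instance
  ∂BJL = JL − BL + BJ,
  ∂BGJ = GJ − BJ + BG.
This gives a 16×7 integer matrix of rank 6; reducing to Smith normal form yields diagonal entries (1,1,1,1,1,1).

∂_3: C_3 → C_2 sends each 3-simplex σ to the alternating sum Σ_i (−1)^i (σ with its i-th vertex removed). For instance
  ∂BGJL = GJL − BJL + BGL − BGJ.
The 7×1 boundary matrix has rank 1 and Smith normal form diag(1).

Reading off H_k = ker ∂_k / im ∂_{k+1}:

  H_2: rank ker ∂_2 − rank ∂_3 = (7 − 6) − 1 = 0, and the invariant factors of ∂_3 are all 1, so H_2 = 0.

H_2 ≅ 0.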